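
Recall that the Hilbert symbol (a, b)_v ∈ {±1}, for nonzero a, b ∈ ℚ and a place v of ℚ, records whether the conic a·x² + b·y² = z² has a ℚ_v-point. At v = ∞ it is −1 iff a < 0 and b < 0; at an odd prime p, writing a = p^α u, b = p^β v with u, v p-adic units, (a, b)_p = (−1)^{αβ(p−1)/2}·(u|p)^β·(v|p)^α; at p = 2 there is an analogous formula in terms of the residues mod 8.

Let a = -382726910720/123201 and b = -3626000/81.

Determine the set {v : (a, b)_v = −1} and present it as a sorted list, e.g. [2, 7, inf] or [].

Mod squares: a ≡ -252155, b ≡ -185. Check v ∈ {∞, 2, 3, 5, 7, 11, 13, 29, 37, 47}.
v=∞: -252155 < 0 and -185 < 0  ⇒  (a,b)_∞ = -1.
v=5: a=5^1·(≡1), b=5^3·(≡2) mod 5; (1|5)=+1, (2|5)=-1; (−1)^{1·3·2}·(+1)^3·(-1)^1 = -1.
v=7: a=7^2·(≡6), b=7^2·(≡1) mod 7; (6|7)=-1, (1|7)=+1; (−1)^{2·2·3}·(-1)^2·(+1)^2 = +1.
v=2: v_2(a)=8, v_2(b)=4; units ≡ 5, 7 (mod 8); ε·ε+αω+βω = 0·1+8·0+4·1 ≡ 0  ⇒  (a,b)_2 = +1.
v=29: a=29^1·(≡9), b=29^0·(≡12) mod 29; (9|29)=+1, (12|29)=-1; (−1)^{1·0·14}·(+1)^0·(-1)^1 = -1.
v=13: a=13^-2·(≡2), b=13^0·(≡4) mod 13; (2|13)=-1, (4|13)=+1; (−1)^{-2·0·6}·(-1)^0·(+1)^-2 = +1.
v=3: a=3^-6·(≡1), b=3^-4·(≡1) mod 3; (1|3)=+1, (1|3)=+1; (−1)^{-6·-4·1}·(+1)^-4·(+1)^-6 = +1.
v=47: a=47^1·(≡44), b=47^0·(≡7) mod 47; (44|47)=-1, (7|47)=+1; (−1)^{1·0·23}·(-1)^0·(+1)^1 = +1.
v=11: a=11^2·(≡3), b=11^0·(≡10) mod 11; (3|11)=+1, (10|11)=-1; (−1)^{2·0·5}·(+1)^0·(-1)^2 = +1.
v=37: a=37^1·(≡16), b=37^1·(≡23) mod 37; (16|37)=+1, (23|37)=-1; (−1)^{1·1·18}·(+1)^1·(-1)^1 = -1.
Ram(-252155, -185) = {5, 29, 37, ∞}; no ℚ_5-point on the conic.

[5, 29, 37, inf]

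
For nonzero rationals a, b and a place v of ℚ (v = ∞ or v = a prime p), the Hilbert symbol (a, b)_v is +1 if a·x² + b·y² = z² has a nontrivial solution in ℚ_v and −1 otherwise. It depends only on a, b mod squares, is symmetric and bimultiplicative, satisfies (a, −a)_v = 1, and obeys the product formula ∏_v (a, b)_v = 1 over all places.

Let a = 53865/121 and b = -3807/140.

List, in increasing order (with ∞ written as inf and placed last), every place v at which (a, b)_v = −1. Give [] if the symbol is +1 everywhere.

Mod squares: a ≡ 665, b ≡ -1645. Check v ∈ {∞, 2, 3, 5, 7, 11, 19, 47}.
v=3: a=3^4·(≡2), b=3^4·(≡2) mod 3; (2|3)=-1, (2|3)=-1; (−1)^{4·4·1}·(-1)^4·(-1)^4 = +1.
v=7: a=7^1·(≡1), b=7^-1·(≡6) mod 7; (1|7)=+1, (6|7)=-1; (−1)^{1·-1·3}·(+1)^-1·(-1)^1 = +1.
v=5: a=5^1·(≡3), b=5^-1·(≡1) mod 5; (3|5)=-1, (1|5)=+1; (−1)^{1·-1·2}·(-1)^-1·(+1)^1 = -1.
v=47: a=47^0·(≡21), b=47^1·(≡34) mod 47; (21|47)=+1, (34|47)=+1; (−1)^{0·1·23}·(+1)^1·(+1)^0 = +1.
v=11: a=11^-2·(≡9), b=11^0·(≡4) mod 11; (9|11)=+1, (4|11)=+1; (−1)^{-2·0·5}·(+1)^0·(+1)^-2 = +1.
v=∞: 665 > 0 and -1645 < 0  ⇒  (a,b)_∞ = +1.
v=2: v_2(a)=0, v_2(b)=-2; units ≡ 1, 3 (mod 8); ε·ε+αω+βω = 0·1+0·1+-2·0 ≡ 0  ⇒  (a,b)_2 = +1.
v=19: a=19^1·(≡6), b=19^0·(≡18) mod 19; (6|19)=+1, (18|19)=-1; (−1)^{1·0·9}·(+1)^0·(-1)^1 = -1.
|Ram(665, -1645)| = 2, even; anisotropic at {5, 19}.

[5, 19]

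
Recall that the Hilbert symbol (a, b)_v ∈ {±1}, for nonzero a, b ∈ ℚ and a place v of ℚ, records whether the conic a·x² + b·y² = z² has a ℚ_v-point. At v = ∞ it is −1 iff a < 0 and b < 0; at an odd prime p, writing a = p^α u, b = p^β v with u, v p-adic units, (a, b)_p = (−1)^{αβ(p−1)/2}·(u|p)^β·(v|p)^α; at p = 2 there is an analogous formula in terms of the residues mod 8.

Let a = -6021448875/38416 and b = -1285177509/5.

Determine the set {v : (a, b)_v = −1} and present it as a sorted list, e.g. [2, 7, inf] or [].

(a, b) ≡ (-1955, -274505) mod (ℚ^×)²; places V = {2, 3, 5, 7, 11, 13, 17, 23, 31, ∞}.
(a,b)_23: α=1, u≡15; β=1, v≡18 (mod 23); (15|23)=-1, (18|23)=+1; sign (−1)^1·-1^1·+1^1 = +1.
(a,b)_13: α=2, u≡5; β=0, v≡12 (mod 13); (5|13)=-1, (12|13)=+1; sign (−1)^0·-1^0·+1^2 = +1.
(a,b)_17: α=1, u≡1; β=2, v≡3 (mod 17); (1|17)=+1, (3|17)=-1; sign (−1)^0·+1^2·-1^1 = -1.
(a,b)_7: α=-4, u≡3; β=1, v≡5 (mod 7); (3|7)=-1, (5|7)=-1; sign (−1)^0·-1^1·-1^-4 = -1.
(a,b)_31: α=0, u≡12; β=1, v≡3 (mod 31); (12|31)=-1, (3|31)=-1; sign (−1)^0·-1^1·-1^0 = -1.
(a,b)_3: α=6, u≡1; β=4, v≡1 (mod 3); (1|3)=+1, (1|3)=+1; sign (−1)^0·+1^4·+1^6 = +1.
(a,b)_2: α=-4, β=0; u≡5, v≡7 (mod 8); ε(u)ε(v)=0·1, αω(v)=-4·0, βω(u)=0·1; sum ≡ 0  ⇒  +1.
(a,b)_5: α=3, u≡4; β=-1, v≡1 (mod 5); (4|5)=+1, (1|5)=+1; sign (−1)^0·+1^-1·+1^3 = +1.
(a,b)_11: α=0, u≡5; β=1, v≡5 (mod 11); (5|11)=+1, (5|11)=+1; sign (−1)^0·+1^1·+1^0 = +1.
(a,b)_∞: sgn(-1955)=−, sgn(-274505)=−, so -1.
Ram(-1955, -274505) = {7, 17, 31, ∞}; no ℚ_7-point on the conic.

[7, 17, 31, inf]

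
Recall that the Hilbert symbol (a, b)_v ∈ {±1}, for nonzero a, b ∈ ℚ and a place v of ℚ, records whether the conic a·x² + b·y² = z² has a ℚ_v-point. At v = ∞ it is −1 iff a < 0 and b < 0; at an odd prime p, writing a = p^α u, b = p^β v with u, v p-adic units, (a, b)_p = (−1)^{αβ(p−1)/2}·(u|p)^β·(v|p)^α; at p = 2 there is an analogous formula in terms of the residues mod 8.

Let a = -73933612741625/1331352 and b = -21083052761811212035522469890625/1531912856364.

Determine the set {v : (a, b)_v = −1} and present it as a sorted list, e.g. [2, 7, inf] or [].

(a, b) ≡ (-93763670, -42427) mod (ℚ^×)²; places V = {2, 3, 5, 7, 11, 13, 17, 19, 29, 37, 41, ∞}.
(a,b)_17: α=3, u≡13; β=6, v≡5 (mod 17); (13|17)=+1, (5|17)=-1; sign (−1)^0·+1^6·-1^3 = -1.
(a,b)_41: α=-2, u≡23; β=-4, v≡40 (mod 41); (23|41)=+1, (40|41)=+1; sign (−1)^0·+1^-4·+1^-2 = +1.
(a,b)_∞: sgn(-93763670)=−, sgn(-42427)=−, so -1.
(a,b)_19: α=1, u≡1; β=3, v≡4 (mod 19); (1|19)=+1, (4|19)=+1; sign (−1)^1·+1^3·+1^1 = -1.
(a,b)_37: α=0, u≡11; β=-2, v≡1 (mod 37); (11|37)=+1, (1|37)=+1; sign (−1)^0·+1^-2·+1^0 = +1.
(a,b)_2: α=-3, β=-2; u≡5, v≡5 (mod 8); ε(u)ε(v)=0·0, αω(v)=-3·1, βω(u)=-2·1; sum ≡ 1  ⇒  -1.
(a,b)_7: α=5, u≡5; β=11, v≡4 (mod 7); (5|7)=-1, (4|7)=+1; sign (−1)^1·-1^11·+1^5 = +1.
(a,b)_29: α=1, u≡9; β=3, v≡16 (mod 29); (9|29)=+1, (16|29)=+1; sign (−1)^0·+1^3·+1^1 = +1.
(a,b)_3: α=-2, u≡1; β=-2, v≡2 (mod 3); (1|3)=+1, (2|3)=-1; sign (−1)^0·+1^-2·-1^-2 = +1.
(a,b)_11: α=-1, u≡10; β=-1, v≡3 (mod 11); (10|11)=-1, (3|11)=+1; sign (−1)^1·-1^-1·+1^-1 = +1.
(a,b)_13: α=1, u≡7; β=2, v≡6 (mod 13); (7|13)=-1, (6|13)=-1; sign (−1)^0·-1^2·-1^1 = -1.
(a,b)_5: α=3, u≡1; β=6, v≡3 (mod 5); (1|5)=+1, (3|5)=-1; sign (−1)^0·+1^6·-1^3 = -1.
Ram(-93763670, -42427) = {2, 5, 13, 17, 19, ∞}; no ℚ_2-point on the conic.

[2, 5, 13, 17, 19, inf]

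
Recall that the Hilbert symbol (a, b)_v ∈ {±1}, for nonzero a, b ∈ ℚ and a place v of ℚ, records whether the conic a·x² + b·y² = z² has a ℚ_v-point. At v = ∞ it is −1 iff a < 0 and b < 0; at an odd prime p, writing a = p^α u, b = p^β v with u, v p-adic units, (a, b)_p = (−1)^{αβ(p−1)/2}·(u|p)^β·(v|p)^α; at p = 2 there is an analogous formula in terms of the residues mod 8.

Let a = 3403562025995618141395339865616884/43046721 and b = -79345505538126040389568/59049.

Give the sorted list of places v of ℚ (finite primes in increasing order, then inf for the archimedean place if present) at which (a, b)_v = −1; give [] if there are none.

[17, 47]

Mod squares: a ≡ 36865061, b ≡ -7. Check v ∈ {∞, 2, 3, 7, 17, 19, 29, 37, 43, 47}.
v=∞: 36865061 > 0 and -7 < 0  ⇒  (a,b)_∞ = +1.
v=2: v_2(a)=2, v_2(b)=6; units ≡ 5, 1 (mod 8); ε·ε+αω+βω = 0·0+2·0+6·1 ≡ 0  ⇒  (a,b)_2 = +1.
v=37: a=37^3·(≡22), b=37^2·(≡21) mod 37; (22|37)=-1, (21|37)=+1; (−1)^{3·2·18}·(-1)^2·(+1)^3 = +1.
v=43: a=43^3·(≡40), b=43^2·(≡35) mod 43; (40|43)=+1, (35|43)=+1; (−1)^{3·2·21}·(+1)^2·(+1)^3 = +1.
v=29: a=29^3·(≡22), b=29^2·(≡4) mod 29; (22|29)=+1, (4|29)=+1; (−1)^{3·2·14}·(+1)^2·(+1)^3 = +1.
v=19: a=19^8·(≡17), b=19^4·(≡15) mod 19; (17|19)=+1, (15|19)=-1; (−1)^{8·4·9}·(+1)^4·(-1)^8 = +1.
v=47: a=47^3·(≡16), b=47^2·(≡35) mod 47; (16|47)=+1, (35|47)=-1; (−1)^{3·2·23}·(+1)^2·(-1)^3 = -1.
v=17: a=17^3·(≡16), b=17^2·(≡12) mod 17; (16|17)=+1, (12|17)=-1; (−1)^{3·2·8}·(+1)^2·(-1)^3 = -1.
v=3: a=3^-16·(≡2), b=3^-10·(≡2) mod 3; (2|3)=-1, (2|3)=-1; (−1)^{-16·-10·1}·(-1)^-10·(-1)^-16 = +1.
v=7: a=7^0·(≡4), b=7^1·(≡5) mod 7; (4|7)=+1, (5|7)=-1; (−1)^{0·1·3}·(+1)^1·(-1)^0 = +1.
Ram(36865061, -7) = {17, 47}; no ℚ_17-point on the conic.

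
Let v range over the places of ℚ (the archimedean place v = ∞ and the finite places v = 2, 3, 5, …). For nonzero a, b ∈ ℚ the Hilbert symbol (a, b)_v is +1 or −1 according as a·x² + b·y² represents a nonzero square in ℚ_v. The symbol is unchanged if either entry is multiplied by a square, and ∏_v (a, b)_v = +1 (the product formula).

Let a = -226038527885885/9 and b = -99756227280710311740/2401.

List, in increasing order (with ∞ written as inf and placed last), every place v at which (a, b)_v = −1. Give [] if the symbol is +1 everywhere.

[11, 13, 23, 29, 41, inf]

(a, b) ≡ (-1504085, -20735) mod (ℚ^×)²; places V = {2, 3, 5, 7, 11, 13, 23, 29, 41, ∞}.
(a,b)_7: α=0, u≡3; β=-4, v≡5 (mod 7); (3|7)=-1, (5|7)=-1; sign (−1)^0·-1^-4·-1^0 = +1.
(a,b)_2: α=0, β=2; u≡3, v≡1 (mod 8); ε(u)ε(v)=1·0, αω(v)=0·0, βω(u)=2·1; sum ≡ 0  ⇒  +1.
(a,b)_5: α=1, u≡2; β=1, v≡2 (mod 5); (2|5)=-1, (2|5)=-1; sign (−1)^0·-1^1·-1^1 = +1.
(a,b)_41: α=3, u≡37; β=4, v≡3 (mod 41); (37|41)=+1, (3|41)=-1; sign (−1)^0·+1^4·-1^3 = -1.
(a,b)_11: α=1, u≡2; β=1, v≡2 (mod 11); (2|11)=-1, (2|11)=-1; sign (−1)^1·-1^1·-1^1 = -1.
(a,b)_29: α=1, u≡1; β=1, v≡26 (mod 29); (1|29)=+1, (26|29)=-1; sign (−1)^0·+1^1·-1^1 = -1.
(a,b)_∞: sgn(-1504085)=−, sgn(-20735)=−, so -1.
(a,b)_23: α=3, u≡20; β=4, v≡5 (mod 23); (20|23)=-1, (5|23)=-1; sign (−1)^0·-1^4·-1^3 = -1.
(a,b)_13: α=2, u≡8; β=3, v≡1 (mod 13); (8|13)=-1, (1|13)=+1; sign (−1)^0·-1^3·+1^2 = -1.
(a,b)_3: α=-2, u≡1; β=2, v≡1 (mod 3); (1|3)=+1, (1|3)=+1; sign (−1)^0·+1^2·+1^-2 = +1.
Ram(-1504085, -20735) = {11, 13, 23, 29, 41, ∞}; no ℚ_11-point on the conic.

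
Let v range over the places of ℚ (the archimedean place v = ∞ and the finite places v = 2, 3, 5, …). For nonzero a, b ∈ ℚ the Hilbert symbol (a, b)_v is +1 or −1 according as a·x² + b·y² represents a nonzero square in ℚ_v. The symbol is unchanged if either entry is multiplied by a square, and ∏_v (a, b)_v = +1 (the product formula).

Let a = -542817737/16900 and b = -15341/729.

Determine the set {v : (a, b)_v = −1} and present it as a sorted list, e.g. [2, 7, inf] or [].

[2, 7, 41, inf]

(a, b) ≡ (-91553, -29) mod (ℚ^×)²; places V = {2, 3, 5, 7, 11, 13, 23, 29, 41, ∞}.
(a,b)_2: α=-2, β=0; u≡7, v≡3 (mod 8); ε(u)ε(v)=1·1, αω(v)=-2·1, βω(u)=0·0; sum ≡ 1  ⇒  -1.
(a,b)_41: α=1, u≡38; β=0, v≡19 (mod 41); (38|41)=-1, (19|41)=-1; sign (−1)^0·-1^0·-1^1 = -1.
(a,b)_7: α=3, u≡4; β=0, v≡3 (mod 7); (4|7)=+1, (3|7)=-1; sign (−1)^0·+1^0·-1^3 = -1.
(a,b)_23: α=0, u≡10; β=2, v≡14 (mod 23); (10|23)=-1, (14|23)=-1; sign (−1)^0·-1^2·-1^0 = +1.
(a,b)_∞: sgn(-91553)=−, sgn(-29)=−, so -1.
(a,b)_5: α=-2, u≡3; β=0, v≡1 (mod 5); (3|5)=-1, (1|5)=+1; sign (−1)^0·-1^0·+1^-2 = +1.
(a,b)_29: α=1, u≡5; β=1, v≡20 (mod 29); (5|29)=+1, (20|29)=+1; sign (−1)^0·+1^1·+1^1 = +1.
(a,b)_3: α=0, u≡1; β=-6, v≡1 (mod 3); (1|3)=+1, (1|3)=+1; sign (−1)^0·+1^-6·+1^0 = +1.
(a,b)_13: α=-2, u≡5; β=0, v≡12 (mod 13); (5|13)=-1, (12|13)=+1; sign (−1)^0·-1^0·+1^-2 = +1.
(a,b)_11: α=3, u≡5; β=0, v≡5 (mod 11); (5|11)=+1, (5|11)=+1; sign (−1)^0·+1^0·+1^3 = +1.
Ram(-91553, -29) = {2, 7, 41, ∞}; no ℚ_2-point on the conic.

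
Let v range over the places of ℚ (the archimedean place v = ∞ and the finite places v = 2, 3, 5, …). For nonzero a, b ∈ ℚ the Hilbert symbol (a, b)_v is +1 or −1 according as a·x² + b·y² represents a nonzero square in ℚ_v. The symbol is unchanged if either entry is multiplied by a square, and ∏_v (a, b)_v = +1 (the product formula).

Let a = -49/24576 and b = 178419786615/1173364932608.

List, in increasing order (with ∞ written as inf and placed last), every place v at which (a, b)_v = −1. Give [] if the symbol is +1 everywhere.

Mod squares: a ≡ -6, b ≡ 203870. Check v ∈ {∞, 2, 3, 5, 7, 11, 17, 19, 29, 37}.
v=11: a=11^0·(≡3), b=11^-2·(≡6) mod 11; (3|11)=+1, (6|11)=-1; (−1)^{0·-2·5}·(+1)^-2·(-1)^0 = +1.
v=19: a=19^0·(≡3), b=19^1·(≡8) mod 19; (3|19)=-1, (8|19)=-1; (−1)^{0·1·9}·(-1)^1·(-1)^0 = -1.
v=2: v_2(a)=-13, v_2(b)=-25; units ≡ 5, 7 (mod 8); ε·ε+αω+βω = 0·1+-13·0+-25·1 ≡ 1  ⇒  (a,b)_2 = -1.
v=∞: -6 < 0 and 203870 > 0  ⇒  (a,b)_∞ = +1.
v=37: a=37^0·(≡17), b=37^1·(≡26) mod 37; (17|37)=-1, (26|37)=+1; (−1)^{0·1·18}·(-1)^1·(+1)^0 = -1.
v=29: a=29^0·(≡23), b=29^1·(≡10) mod 29; (23|29)=+1, (10|29)=-1; (−1)^{0·1·14}·(+1)^1·(-1)^0 = +1.
v=7: a=7^2·(≡1), b=7^4·(≡1) mod 7; (1|7)=+1, (1|7)=+1; (−1)^{2·4·3}·(+1)^4·(+1)^2 = +1.
v=3: a=3^-1·(≡1), b=3^6·(≡2) mod 3; (1|3)=+1, (2|3)=-1; (−1)^{-1·6·1}·(+1)^6·(-1)^-1 = -1.
v=5: a=5^0·(≡1), b=5^1·(≡1) mod 5; (1|5)=+1, (1|5)=+1; (−1)^{0·1·2}·(+1)^1·(+1)^0 = +1.
v=17: a=17^0·(≡11), b=17^-2·(≡11) mod 17; (11|17)=-1, (11|17)=-1; (−1)^{0·-2·8}·(-1)^-2·(-1)^0 = +1.
(-6, 203870 / ℚ) ramifies at {2, 3, 19, 37}: a division algebra.

[2, 3, 19, 37]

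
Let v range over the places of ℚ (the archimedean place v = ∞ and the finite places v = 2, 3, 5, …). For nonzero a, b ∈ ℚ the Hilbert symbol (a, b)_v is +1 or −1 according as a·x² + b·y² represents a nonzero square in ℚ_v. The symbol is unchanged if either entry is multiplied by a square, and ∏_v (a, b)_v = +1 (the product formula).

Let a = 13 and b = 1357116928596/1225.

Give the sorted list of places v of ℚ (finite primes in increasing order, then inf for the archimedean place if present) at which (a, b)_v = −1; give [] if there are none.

[11, 13, 37, 47]

(a, b) ≡ (13, 1319901) mod (ℚ^×)²; places V = {2, 3, 5, 7, 11, 13, 23, 37, 47, ∞}.
(a,b)_3: α=0, u≡1; β=3, v≡2 (mod 3); (1|3)=+1, (2|3)=-1; sign (−1)^0·+1^3·-1^0 = +1.
(a,b)_47: α=0, u≡13; β=1, v≡4 (mod 47); (13|47)=-1, (4|47)=+1; sign (−1)^0·-1^1·+1^0 = -1.
(a,b)_∞: sgn(13)=+, sgn(1319901)=+, so +1.
(a,b)_13: α=1, u≡1; β=4, v≡2 (mod 13); (1|13)=+1, (2|13)=-1; sign (−1)^0·+1^4·-1^1 = -1.
(a,b)_11: α=0, u≡2; β=1, v≡3 (mod 11); (2|11)=-1, (3|11)=+1; sign (−1)^0·-1^1·+1^0 = -1.
(a,b)_23: α=0, u≡13; β=1, v≡9 (mod 23); (13|23)=+1, (9|23)=+1; sign (−1)^0·+1^1·+1^0 = +1.
(a,b)_7: α=0, u≡6; β=-2, v≡4 (mod 7); (6|7)=-1, (4|7)=+1; sign (−1)^0·-1^-2·+1^0 = +1.
(a,b)_37: α=0, u≡13; β=1, v≡13 (mod 37); (13|37)=-1, (13|37)=-1; sign (−1)^0·-1^1·-1^0 = -1.
(a,b)_2: α=0, β=2; u≡5, v≡5 (mod 8); ε(u)ε(v)=0·0, αω(v)=0·1, βω(u)=2·1; sum ≡ 0  ⇒  +1.
(a,b)_5: α=0, u≡3; β=-2, v≡4 (mod 5); (3|5)=-1, (4|5)=+1; sign (−1)^0·-1^-2·+1^0 = +1.
|Ram(13, 1319901)| = 4, even; anisotropic at {11, 13, 37, 47}.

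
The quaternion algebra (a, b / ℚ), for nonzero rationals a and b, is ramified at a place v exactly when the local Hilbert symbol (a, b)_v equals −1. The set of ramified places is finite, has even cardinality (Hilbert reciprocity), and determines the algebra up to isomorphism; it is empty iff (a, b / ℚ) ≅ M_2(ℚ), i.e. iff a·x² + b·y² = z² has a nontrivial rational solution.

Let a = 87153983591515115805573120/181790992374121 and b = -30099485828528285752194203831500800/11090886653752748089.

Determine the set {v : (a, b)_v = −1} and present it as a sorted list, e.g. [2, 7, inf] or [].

[3, 5]

(a, b) ≡ (870, -93) mod (ℚ^×)²; places V = {2, 3, 5, 7, 11, 13, 17, 19, 29, 31, ∞}.
(a,b)_3: α=13, u≡2; β=13, v≡2 (mod 3); (2|3)=-1, (2|3)=-1; sign (−1)^1·-1^13·-1^13 = -1.
(a,b)_11: α=2, u≡4; β=2, v≡6 (mod 11); (4|11)=+1, (6|11)=-1; sign (−1)^0·+1^2·-1^2 = +1.
(a,b)_5: α=1, u≡4; β=2, v≡2 (mod 5); (4|5)=+1, (2|5)=-1; sign (−1)^0·+1^2·-1^1 = -1.
(a,b)_7: α=6, u≡1; β=10, v≡6 (mod 7); (1|7)=+1, (6|7)=-1; sign (−1)^0·+1^10·-1^6 = +1.
(a,b)_2: α=15, β=20; u≡3, v≡3 (mod 8); ε(u)ε(v)=1·1, αω(v)=15·1, βω(u)=20·1; sum ≡ 0  ⇒  +1.
(a,b)_∞: sgn(870)=+, sgn(-93)=−, so +1.
(a,b)_13: α=-6, u≡12; β=-8, v≡2 (mod 13); (12|13)=+1, (2|13)=-1; sign (−1)^0·+1^-8·-1^-6 = +1.
(a,b)_31: α=2, u≡7; β=3, v≡19 (mod 31); (7|31)=+1, (19|31)=+1; sign (−1)^0·+1^3·+1^2 = +1.
(a,b)_19: α=-4, u≡8; β=-6, v≡14 (mod 19); (8|19)=-1, (14|19)=-1; sign (−1)^0·-1^-6·-1^-4 = +1.
(a,b)_17: α=-2, u≡12; β=-2, v≡2 (mod 17); (12|17)=-1, (2|17)=+1; sign (−1)^0·-1^-2·+1^-2 = +1.
(a,b)_29: α=3, u≡7; β=4, v≡23 (mod 29); (7|29)=+1, (23|29)=+1; sign (−1)^0·+1^4·+1^3 = +1.
(870, -93 / ℚ) ramifies at {3, 5}: a division algebra.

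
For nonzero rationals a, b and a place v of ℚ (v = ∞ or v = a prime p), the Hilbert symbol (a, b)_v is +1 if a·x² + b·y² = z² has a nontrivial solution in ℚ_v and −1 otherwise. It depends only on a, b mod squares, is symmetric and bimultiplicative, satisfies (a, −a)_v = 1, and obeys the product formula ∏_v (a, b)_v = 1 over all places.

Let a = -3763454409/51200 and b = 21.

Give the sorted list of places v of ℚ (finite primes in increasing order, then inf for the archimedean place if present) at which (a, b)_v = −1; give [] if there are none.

Mod squares: a ≡ -2, b ≡ 21. Check v ∈ {∞, 2, 3, 5, 7, 11, 13}.
v=7: a=7^0·(≡3), b=7^1·(≡3) mod 7; (3|7)=-1, (3|7)=-1; (−1)^{0·1·3}·(-1)^1·(-1)^0 = -1.
v=5: a=5^-2·(≡2), b=5^0·(≡1) mod 5; (2|5)=-1, (1|5)=+1; (−1)^{-2·0·2}·(-1)^0·(+1)^-2 = +1.
v=3: a=3^2·(≡1), b=3^1·(≡1) mod 3; (1|3)=+1, (1|3)=+1; (−1)^{2·1·1}·(+1)^1·(+1)^2 = +1.
v=2: v_2(a)=-11, v_2(b)=0; units ≡ 7, 5 (mod 8); ε·ε+αω+βω = 1·0+-11·1+0·0 ≡ 1  ⇒  (a,b)_2 = -1.
v=13: a=13^4·(≡2), b=13^0·(≡8) mod 13; (2|13)=-1, (8|13)=-1; (−1)^{4·0·6}·(-1)^0·(-1)^4 = +1.
v=11: a=11^4·(≡9), b=11^0·(≡10) mod 11; (9|11)=+1, (10|11)=-1; (−1)^{4·0·5}·(+1)^0·(-1)^4 = +1.
v=∞: -2 < 0 and 21 > 0  ⇒  (a,b)_∞ = +1.
Ram(-2, 21) = {2, 7}; no ℚ_2-point on the conic.

[2, 7]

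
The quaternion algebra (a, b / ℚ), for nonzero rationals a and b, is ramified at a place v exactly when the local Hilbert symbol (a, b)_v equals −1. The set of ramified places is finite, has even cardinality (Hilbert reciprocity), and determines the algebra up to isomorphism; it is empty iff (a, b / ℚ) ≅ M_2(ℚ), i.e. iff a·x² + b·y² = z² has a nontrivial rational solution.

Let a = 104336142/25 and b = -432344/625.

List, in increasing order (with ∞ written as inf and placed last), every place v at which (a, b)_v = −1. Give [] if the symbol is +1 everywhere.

[2, 23, 29, 31]

Mod squares: a ≡ 124062, b ≡ -374. Check v ∈ {∞, 2, 3, 5, 11, 17, 23, 29, 31}.
v=31: a=31^1·(≡29), b=31^0·(≡15) mod 31; (29|31)=-1, (15|31)=-1; (−1)^{1·0·15}·(-1)^0·(-1)^1 = -1.
v=3: a=3^1·(≡2), b=3^0·(≡1) mod 3; (2|3)=-1, (1|3)=+1; (−1)^{1·0·1}·(-1)^0·(+1)^1 = +1.
v=5: a=5^-2·(≡2), b=5^-4·(≡1) mod 5; (2|5)=-1, (1|5)=+1; (−1)^{-2·-4·2}·(-1)^-4·(+1)^-2 = +1.
v=2: v_2(a)=1, v_2(b)=3; units ≡ 7, 5 (mod 8); ε·ε+αω+βω = 1·0+1·1+3·0 ≡ 1  ⇒  (a,b)_2 = -1.
v=29: a=29^3·(≡18), b=29^0·(≡21) mod 29; (18|29)=-1, (21|29)=-1; (−1)^{3·0·14}·(-1)^0·(-1)^3 = -1.
v=∞: 124062 > 0 and -374 < 0  ⇒  (a,b)_∞ = +1.
v=11: a=11^0·(≡3), b=11^1·(≡6) mod 11; (3|11)=+1, (6|11)=-1; (−1)^{0·1·5}·(+1)^1·(-1)^0 = +1.
v=17: a=17^0·(≡13), b=17^3·(≡5) mod 17; (13|17)=+1, (5|17)=-1; (−1)^{0·3·8}·(+1)^3·(-1)^0 = +1.
v=23: a=23^1·(≡9), b=23^0·(≡14) mod 23; (9|23)=+1, (14|23)=-1; (−1)^{1·0·11}·(+1)^0·(-1)^1 = -1.
(124062, -374 / ℚ) ramifies at {2, 23, 29, 31}: a division algebra.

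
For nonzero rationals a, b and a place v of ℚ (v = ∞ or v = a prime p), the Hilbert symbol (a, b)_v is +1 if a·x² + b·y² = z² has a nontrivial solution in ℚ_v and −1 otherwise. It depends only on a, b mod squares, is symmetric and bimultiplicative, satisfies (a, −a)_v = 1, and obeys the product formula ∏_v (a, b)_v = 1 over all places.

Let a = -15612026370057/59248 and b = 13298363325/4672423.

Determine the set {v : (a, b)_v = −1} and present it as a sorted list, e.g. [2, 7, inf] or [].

(a, b) ≡ (-7540351, 3731) mod (ℚ^×)²; places V = {2, 3, 5, 7, 13, 19, 23, 37, 41, 43, 47, ∞}.
(a,b)_2: α=-4, β=0; u≡1, v≡3 (mod 8); ε(u)ε(v)=0·1, αω(v)=-4·1, βω(u)=0·0; sum ≡ 0  ⇒  +1.
(a,b)_19: α=0, u≡3; β=-2, v≡1 (mod 19); (3|19)=-1, (1|19)=+1; sign (−1)^0·-1^-2·+1^0 = +1.
(a,b)_3: α=8, u≡2; β=6, v≡2 (mod 3); (2|3)=-1, (2|3)=-1; sign (−1)^0·-1^6·-1^8 = +1.
(a,b)_41: α=1, u≡14; β=1, v≡1 (mod 41); (14|41)=-1, (1|41)=+1; sign (−1)^0·-1^1·+1^1 = -1.
(a,b)_43: α=1, u≡4; β=-2, v≡7 (mod 43); (4|43)=+1, (7|43)=-1; sign (−1)^0·+1^-2·-1^1 = -1.
(a,b)_23: α=-2, u≡22; β=0, v≡7 (mod 23); (22|23)=-1, (7|23)=-1; sign (−1)^0·-1^0·-1^-2 = +1.
(a,b)_13: α=1, u≡8; β=1, v≡9 (mod 13); (8|13)=-1, (9|13)=+1; sign (−1)^0·-1^1·+1^1 = -1.
(a,b)_7: α=-1, u≡2; β=-1, v≡4 (mod 7); (2|7)=+1, (4|7)=+1; sign (−1)^1·+1^-1·+1^-1 = -1.
(a,b)_47: α=3, u≡17; β=0, v≡6 (mod 47); (17|47)=+1, (6|47)=+1; sign (−1)^0·+1^0·+1^3 = +1.
(a,b)_5: α=0, u≡1; β=2, v≡1 (mod 5); (1|5)=+1, (1|5)=+1; sign (−1)^0·+1^2·+1^0 = +1.
(a,b)_37: α=0, u≡33; β=2, v≡5 (mod 37); (33|37)=+1, (5|37)=-1; sign (−1)^0·+1^2·-1^0 = +1.
(a,b)_∞: sgn(-7540351)=−, sgn(3731)=+, so +1.
(-7540351, 3731 / ℚ) ramifies at {7, 13, 41, 43}: a division algebra.

[7, 13, 41, 43]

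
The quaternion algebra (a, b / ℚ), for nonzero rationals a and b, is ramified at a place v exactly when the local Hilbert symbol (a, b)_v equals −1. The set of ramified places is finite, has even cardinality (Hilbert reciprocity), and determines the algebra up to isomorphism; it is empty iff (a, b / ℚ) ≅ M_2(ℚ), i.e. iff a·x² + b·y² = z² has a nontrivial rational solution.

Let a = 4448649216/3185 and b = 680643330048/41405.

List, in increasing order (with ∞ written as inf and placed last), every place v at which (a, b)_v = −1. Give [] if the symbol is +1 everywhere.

[11, 17]

Mod squares: a ≡ 36465, b ≡ 165. Check v ∈ {∞, 2, 3, 5, 7, 11, 13, 17}.
v=5: a=5^-1·(≡3), b=5^-1·(≡3) mod 5; (3|5)=-1, (3|5)=-1; (−1)^{-1·-1·2}·(-1)^-1·(-1)^-1 = +1.
v=3: a=3^1·(≡2), b=3^3·(≡1) mod 3; (2|3)=-1, (1|3)=+1; (−1)^{1·3·1}·(-1)^3·(+1)^1 = +1.
v=7: a=7^-2·(≡2), b=7^-2·(≡2) mod 7; (2|7)=+1, (2|7)=+1; (−1)^{-2·-2·3}·(+1)^-2·(+1)^-2 = +1.
v=11: a=11^3·(≡5), b=11^3·(≡3) mod 11; (5|11)=+1, (3|11)=+1; (−1)^{3·3·5}·(+1)^3·(+1)^3 = -1.
v=17: a=17^1·(≡11), b=17^2·(≡5) mod 17; (11|17)=-1, (5|17)=-1; (−1)^{1·2·8}·(-1)^2·(-1)^1 = -1.
v=∞: 36465 > 0 and 165 > 0  ⇒  (a,b)_∞ = +1.
v=2: v_2(a)=16, v_2(b)=16; units ≡ 1, 5 (mod 8); ε·ε+αω+βω = 0·0+16·1+16·0 ≡ 0  ⇒  (a,b)_2 = +1.
v=13: a=13^-1·(≡1), b=13^-2·(≡10) mod 13; (1|13)=+1, (10|13)=+1; (−1)^{-1·-2·6}·(+1)^-2·(+1)^-1 = +1.
Ram(36465, 165) = {11, 17}; no ℚ_11-point on the conic.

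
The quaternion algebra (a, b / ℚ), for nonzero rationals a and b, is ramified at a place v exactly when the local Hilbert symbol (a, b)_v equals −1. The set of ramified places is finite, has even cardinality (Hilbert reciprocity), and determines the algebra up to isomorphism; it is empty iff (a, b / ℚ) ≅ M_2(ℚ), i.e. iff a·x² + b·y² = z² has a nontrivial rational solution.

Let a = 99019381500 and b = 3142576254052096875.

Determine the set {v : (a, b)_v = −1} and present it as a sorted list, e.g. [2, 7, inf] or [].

[2, 3, 5, 23]

(a, b) ≡ (72335, 195) mod (ℚ^×)²; places V = {2, 3, 5, 13, 17, 23, 37, ∞}.
(a,b)_5: α=3, u≡2; β=5, v≡1 (mod 5); (2|5)=-1, (1|5)=+1; sign (−1)^0·-1^5·+1^3 = -1.
(a,b)_23: α=1, u≡15; β=2, v≡15 (mod 23); (15|23)=-1, (15|23)=-1; sign (−1)^0·-1^2·-1^1 = -1.
(a,b)_13: α=2, u≡3; β=3, v≡8 (mod 13); (3|13)=+1, (8|13)=-1; sign (−1)^0·+1^3·-1^2 = +1.
(a,b)_17: α=1, u≡11; β=2, v≡4 (mod 17); (11|17)=-1, (4|17)=+1; sign (−1)^0·-1^2·+1^1 = +1.
(a,b)_∞: sgn(72335)=+, sgn(195)=+, so +1.
(a,b)_2: α=2, β=0; u≡7, v≡3 (mod 8); ε(u)ε(v)=1·1, αω(v)=2·1, βω(u)=0·0; sum ≡ 1  ⇒  -1.
(a,b)_3: α=4, u≡2; β=7, v≡2 (mod 3); (2|3)=-1, (2|3)=-1; sign (−1)^0·-1^7·-1^4 = -1.
(a,b)_37: α=1, u≡8; β=2, v≡30 (mod 37); (8|37)=-1, (30|37)=+1; sign (−1)^0·-1^2·+1^1 = +1.
|Ram(72335, 195)| = 4, even; anisotropic at {2, 3, 5, 23}.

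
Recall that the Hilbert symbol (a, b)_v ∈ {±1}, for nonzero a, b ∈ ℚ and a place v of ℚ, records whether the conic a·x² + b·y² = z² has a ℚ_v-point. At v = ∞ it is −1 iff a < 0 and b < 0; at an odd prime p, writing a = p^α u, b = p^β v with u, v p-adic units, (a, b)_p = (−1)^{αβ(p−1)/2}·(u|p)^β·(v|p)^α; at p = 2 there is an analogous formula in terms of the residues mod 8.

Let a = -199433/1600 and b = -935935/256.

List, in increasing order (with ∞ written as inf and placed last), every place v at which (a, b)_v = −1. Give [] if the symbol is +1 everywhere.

[5, 17, 29, inf]

Mod squares: a ≡ -377, b ≡ -7735. Check v ∈ {∞, 2, 5, 7, 11, 13, 17, 23, 29}.
v=17: a=17^0·(≡14), b=17^1·(≡8) mod 17; (14|17)=-1, (8|17)=+1; (−1)^{0·1·8}·(-1)^1·(+1)^0 = -1.
v=11: a=11^0·(≡6), b=11^2·(≡3) mod 11; (6|11)=-1, (3|11)=+1; (−1)^{0·2·5}·(-1)^2·(+1)^0 = +1.
v=23: a=23^2·(≡17), b=23^0·(≡9) mod 23; (17|23)=-1, (9|23)=+1; (−1)^{2·0·11}·(-1)^0·(+1)^2 = +1.
v=13: a=13^1·(≡12), b=13^1·(≡10) mod 13; (12|13)=+1, (10|13)=+1; (−1)^{1·1·6}·(+1)^1·(+1)^1 = +1.
v=5: a=5^-2·(≡3), b=5^1·(≡3) mod 5; (3|5)=-1, (3|5)=-1; (−1)^{-2·1·2}·(-1)^1·(-1)^-2 = -1.
v=7: a=7^0·(≡1), b=7^1·(≡4) mod 7; (1|7)=+1, (4|7)=+1; (−1)^{0·1·3}·(+1)^1·(+1)^0 = +1.
v=29: a=29^1·(≡5), b=29^0·(≡21) mod 29; (5|29)=+1, (21|29)=-1; (−1)^{1·0·14}·(+1)^0·(-1)^1 = -1.
v=∞: -377 < 0 and -7735 < 0  ⇒  (a,b)_∞ = -1.
v=2: v_2(a)=-6, v_2(b)=-8; units ≡ 7, 1 (mod 8); ε·ε+αω+βω = 1·0+-6·0+-8·0 ≡ 0  ⇒  (a,b)_2 = +1.
Ram(-377, -7735) = {5, 17, 29, ∞}; no ℚ_5-point on the conic.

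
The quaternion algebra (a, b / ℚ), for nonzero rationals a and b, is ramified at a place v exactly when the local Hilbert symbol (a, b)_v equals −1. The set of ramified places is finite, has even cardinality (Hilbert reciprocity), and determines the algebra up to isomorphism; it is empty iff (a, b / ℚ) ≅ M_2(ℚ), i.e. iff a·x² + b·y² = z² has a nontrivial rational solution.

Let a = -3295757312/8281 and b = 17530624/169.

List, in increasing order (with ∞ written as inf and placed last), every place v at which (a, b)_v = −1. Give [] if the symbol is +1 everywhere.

[2, 47]

Mod squares: a ≡ -1457, b ≡ 31. Check v ∈ {∞, 2, 7, 13, 31, 47}.
v=∞: -1457 < 0 and 31 > 0  ⇒  (a,b)_∞ = +1.
v=2: v_2(a)=10, v_2(b)=8; units ≡ 7, 7 (mod 8); ε·ε+αω+βω = 1·1+10·0+8·0 ≡ 1  ⇒  (a,b)_2 = -1.
v=13: a=13^-2·(≡1), b=13^-2·(≡7) mod 13; (1|13)=+1, (7|13)=-1; (−1)^{-2·-2·6}·(+1)^-2·(-1)^-2 = +1.
v=47: a=47^3·(≡24), b=47^2·(≡35) mod 47; (24|47)=+1, (35|47)=-1; (−1)^{3·2·23}·(+1)^2·(-1)^3 = -1.
v=31: a=31^1·(≡30), b=31^1·(≡9) mod 31; (30|31)=-1, (9|31)=+1; (−1)^{1·1·15}·(-1)^1·(+1)^1 = +1.
v=7: a=7^-2·(≡6), b=7^0·(≡6) mod 7; (6|7)=-1, (6|7)=-1; (−1)^{-2·0·3}·(-1)^0·(-1)^-2 = +1.
(-1457, 31 / ℚ) ramifies at {2, 47}: a division algebra.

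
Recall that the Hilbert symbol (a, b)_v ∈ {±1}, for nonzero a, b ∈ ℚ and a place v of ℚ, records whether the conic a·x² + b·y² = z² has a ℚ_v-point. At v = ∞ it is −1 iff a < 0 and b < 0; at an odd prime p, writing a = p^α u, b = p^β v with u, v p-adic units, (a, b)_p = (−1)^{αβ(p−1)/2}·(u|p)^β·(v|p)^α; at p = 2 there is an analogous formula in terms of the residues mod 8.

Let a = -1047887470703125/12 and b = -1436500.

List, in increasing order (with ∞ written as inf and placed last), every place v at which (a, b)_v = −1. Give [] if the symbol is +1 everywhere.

Mod squares: a ≡ -39, b ≡ -85. Check v ∈ {∞, 2, 3, 5, 13, 17}.
v=2: v_2(a)=-2, v_2(b)=2; units ≡ 1, 3 (mod 8); ε·ε+αω+βω = 0·1+-2·1+2·0 ≡ 0  ⇒  (a,b)_2 = +1.
v=3: a=3^-1·(≡2), b=3^0·(≡2) mod 3; (2|3)=-1, (2|3)=-1; (−1)^{-1·0·1}·(-1)^0·(-1)^-1 = -1.
v=13: a=13^5·(≡10), b=13^2·(≡2) mod 13; (10|13)=+1, (2|13)=-1; (−1)^{5·2·6}·(+1)^2·(-1)^5 = -1.
v=∞: -39 < 0 and -85 < 0  ⇒  (a,b)_∞ = -1.
v=17: a=17^2·(≡3), b=17^1·(≡7) mod 17; (3|17)=-1, (7|17)=-1; (−1)^{2·1·8}·(-1)^1·(-1)^2 = -1.
v=5: a=5^10·(≡4), b=5^3·(≡3) mod 5; (4|5)=+1, (3|5)=-1; (−1)^{10·3·2}·(+1)^3·(-1)^10 = +1.
(-39, -85 / ℚ) ramifies at {3, 13, 17, ∞}: a division algebra.

[3, 13, 17, inf]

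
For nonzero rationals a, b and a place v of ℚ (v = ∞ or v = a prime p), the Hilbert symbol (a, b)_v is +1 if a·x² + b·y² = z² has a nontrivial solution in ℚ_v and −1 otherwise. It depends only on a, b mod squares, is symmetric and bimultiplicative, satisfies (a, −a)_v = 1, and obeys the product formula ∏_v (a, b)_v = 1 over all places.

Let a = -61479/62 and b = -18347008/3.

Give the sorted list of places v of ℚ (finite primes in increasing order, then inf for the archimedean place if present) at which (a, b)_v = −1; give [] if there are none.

(a, b) ≡ (-47058, -53751) mod (ℚ^×)²; places V = {2, 3, 11, 19, 23, 31, 41, ∞}.
(a,b)_31: α=-1, u≡28; β=0, v≡21 (mod 31); (28|31)=+1, (21|31)=-1; sign (−1)^0·+1^0·-1^-1 = -1.
(a,b)_3: α=5, u≡1; β=-1, v≡2 (mod 3); (1|3)=+1, (2|3)=-1; sign (−1)^1·+1^-1·-1^5 = +1.
(a,b)_11: α=1, u≡3; β=0, v≡8 (mod 11); (3|11)=+1, (8|11)=-1; sign (−1)^0·+1^0·-1^1 = -1.
(a,b)_∞: sgn(-47058)=−, sgn(-53751)=−, so -1.
(a,b)_19: α=0, u≡1; β=1, v≡8 (mod 19); (1|19)=+1, (8|19)=-1; sign (−1)^0·+1^1·-1^0 = +1.
(a,b)_41: α=0, u≡1; β=1, v≡9 (mod 41); (1|41)=+1, (9|41)=+1; sign (−1)^0·+1^1·+1^0 = +1.
(a,b)_23: α=1, u≡4; β=1, v≡12 (mod 23); (4|23)=+1, (12|23)=+1; sign (−1)^1·+1^1·+1^1 = -1.
(a,b)_2: α=-1, β=10; u≡7, v≡1 (mod 8); ε(u)ε(v)=1·0, αω(v)=-1·0, βω(u)=10·0; sum ≡ 0  ⇒  +1.
|Ram(-47058, -53751)| = 4, even; anisotropic at {11, 23, 31, ∞}.

[11, 23, 31, inf]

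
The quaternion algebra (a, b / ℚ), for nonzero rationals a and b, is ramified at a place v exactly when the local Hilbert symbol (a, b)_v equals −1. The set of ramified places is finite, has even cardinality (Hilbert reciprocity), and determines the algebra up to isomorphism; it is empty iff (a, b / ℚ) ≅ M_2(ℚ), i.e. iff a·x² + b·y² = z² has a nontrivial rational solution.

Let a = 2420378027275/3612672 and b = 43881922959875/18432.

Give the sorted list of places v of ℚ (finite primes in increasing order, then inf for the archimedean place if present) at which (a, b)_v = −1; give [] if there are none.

[2, 5, 7, 19]

(a, b) ≡ (38, 248710) mod (ℚ^×)²; places V = {2, 3, 5, 7, 11, 13, 17, 19, ∞}.
(a,b)_13: α=2, u≡10; β=2, v≡6 (mod 13); (10|13)=+1, (6|13)=-1; sign (−1)^0·+1^2·-1^2 = +1.
(a,b)_7: α=-2, u≡3; β=1, v≡5 (mod 7); (3|7)=-1, (5|7)=-1; sign (−1)^0·-1^1·-1^-2 = -1.
(a,b)_2: α=-13, β=-11; u≡3, v≡3 (mod 8); ε(u)ε(v)=1·1, αω(v)=-13·1, βω(u)=-11·1; sum ≡ 1  ⇒  -1.
(a,b)_17: α=4, u≡2; β=5, v≡7 (mod 17); (2|17)=+1, (7|17)=-1; sign (−1)^0·+1^5·-1^4 = +1.
(a,b)_5: α=2, u≡3; β=3, v≡2 (mod 5); (3|5)=-1, (2|5)=-1; sign (−1)^0·-1^3·-1^2 = -1.
(a,b)_11: α=0, u≡4; β=1, v≡4 (mod 11); (4|11)=+1, (4|11)=+1; sign (−1)^0·+1^1·+1^0 = +1.
(a,b)_3: α=-2, u≡2; β=-2, v≡1 (mod 3); (2|3)=-1, (1|3)=+1; sign (−1)^0·-1^-2·+1^-2 = +1.
(a,b)_∞: sgn(38)=+, sgn(248710)=+, so +1.
(a,b)_19: α=3, u≡3; β=1, v≡10 (mod 19); (3|19)=-1, (10|19)=-1; sign (−1)^1·-1^1·-1^3 = -1.
(38, 248710 / ℚ) ramifies at {2, 5, 7, 19}: a division algebra.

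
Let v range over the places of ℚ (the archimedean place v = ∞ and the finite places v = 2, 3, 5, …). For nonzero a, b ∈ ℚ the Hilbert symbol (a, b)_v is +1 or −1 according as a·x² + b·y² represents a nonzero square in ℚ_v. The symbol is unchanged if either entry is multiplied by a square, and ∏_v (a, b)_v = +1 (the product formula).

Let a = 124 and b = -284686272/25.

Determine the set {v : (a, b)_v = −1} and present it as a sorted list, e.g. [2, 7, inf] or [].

[13, 19, 29, 31]

Mod squares: a ≡ 31, b ≡ -494247. Check v ∈ {∞, 2, 3, 5, 13, 19, 23, 29, 31}.
v=∞: 31 > 0 and -494247 < 0  ⇒  (a,b)_∞ = +1.
v=23: a=23^0·(≡9), b=23^1·(≡8) mod 23; (9|23)=+1, (8|23)=+1; (−1)^{0·1·11}·(+1)^1·(+1)^0 = +1.
v=19: a=19^0·(≡10), b=19^1·(≡17) mod 19; (10|19)=-1, (17|19)=+1; (−1)^{0·1·9}·(-1)^1·(+1)^0 = -1.
v=13: a=13^0·(≡7), b=13^1·(≡2) mod 13; (7|13)=-1, (2|13)=-1; (−1)^{0·1·6}·(-1)^1·(-1)^0 = -1.
v=3: a=3^0·(≡1), b=3^3·(≡2) mod 3; (1|3)=+1, (2|3)=-1; (−1)^{0·3·1}·(+1)^3·(-1)^0 = +1.
v=2: v_2(a)=2, v_2(b)=6; units ≡ 7, 1 (mod 8); ε·ε+αω+βω = 1·0+2·0+6·0 ≡ 0  ⇒  (a,b)_2 = +1.
v=31: a=31^1·(≡4), b=31^0·(≡11) mod 31; (4|31)=+1, (11|31)=-1; (−1)^{1·0·15}·(+1)^0·(-1)^1 = -1.
v=29: a=29^0·(≡8), b=29^1·(≡9) mod 29; (8|29)=-1, (9|29)=+1; (−1)^{0·1·14}·(-1)^1·(+1)^0 = -1.
v=5: a=5^0·(≡4), b=5^-2·(≡3) mod 5; (4|5)=+1, (3|5)=-1; (−1)^{0·-2·2}·(+1)^-2·(-1)^0 = +1.
|Ram(31, -494247)| = 4, even; anisotropic at {13, 19, 29, 31}.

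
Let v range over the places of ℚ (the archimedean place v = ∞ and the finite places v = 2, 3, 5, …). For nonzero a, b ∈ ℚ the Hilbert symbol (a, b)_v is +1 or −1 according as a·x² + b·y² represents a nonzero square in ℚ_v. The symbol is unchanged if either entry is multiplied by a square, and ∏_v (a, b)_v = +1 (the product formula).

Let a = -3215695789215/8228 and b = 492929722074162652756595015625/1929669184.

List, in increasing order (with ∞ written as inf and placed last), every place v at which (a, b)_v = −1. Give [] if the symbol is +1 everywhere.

[7, 17, 43, 47]

Mod squares: a ≡ -49302295, b ≡ 329. Check v ∈ {∞, 2, 3, 5, 7, 11, 13, 17, 19, 41, 43, 47}.
v=5: a=5^1·(≡4), b=5^6·(≡4) mod 5; (4|5)=+1, (4|5)=+1; (−1)^{1·6·2}·(+1)^6·(+1)^1 = +1.
v=11: a=11^-2·(≡7), b=11^0·(≡8) mod 11; (7|11)=-1, (8|11)=-1; (−1)^{-2·0·5}·(-1)^0·(-1)^-2 = +1.
v=∞: -49302295 < 0 and 329 > 0  ⇒  (a,b)_∞ = +1.
v=2: v_2(a)=-2, v_2(b)=-6; units ≡ 1, 1 (mod 8); ε·ε+αω+βω = 0·0+-2·0+-6·0 ≡ 0  ⇒  (a,b)_2 = +1.
v=7: a=7^1·(≡5), b=7^3·(≡5) mod 7; (5|7)=-1, (5|7)=-1; (−1)^{1·3·3}·(-1)^3·(-1)^1 = -1.
v=47: a=47^1·(≡17), b=47^3·(≡42) mod 47; (17|47)=+1, (42|47)=+1; (−1)^{1·3·23}·(+1)^3·(+1)^1 = -1.
v=17: a=17^-1·(≡6), b=17^-4·(≡11) mod 17; (6|17)=-1, (11|17)=-1; (−1)^{-1·-4·8}·(-1)^-4·(-1)^-1 = -1.
v=13: a=13^2·(≡10), b=13^6·(≡10) mod 13; (10|13)=+1, (10|13)=+1; (−1)^{2·6·6}·(+1)^6·(+1)^2 = +1.
v=19: a=19^0·(≡4), b=19^-2·(≡16) mod 19; (4|19)=+1, (16|19)=+1; (−1)^{0·-2·9}·(+1)^-2·(+1)^0 = +1.
v=3: a=3^8·(≡2), b=3^10·(≡2) mod 3; (2|3)=-1, (2|3)=-1; (−1)^{8·10·1}·(-1)^10·(-1)^8 = +1.
v=43: a=43^1·(≡19), b=43^2·(≡2) mod 43; (19|43)=-1, (2|43)=-1; (−1)^{1·2·21}·(-1)^2·(-1)^1 = -1.
v=41: a=41^1·(≡7), b=41^2·(≡21) mod 41; (7|41)=-1, (21|41)=+1; (−1)^{1·2·20}·(-1)^2·(+1)^1 = +1.
(-49302295, 329 / ℚ) ramifies at {7, 17, 43, 47}: a division algebra.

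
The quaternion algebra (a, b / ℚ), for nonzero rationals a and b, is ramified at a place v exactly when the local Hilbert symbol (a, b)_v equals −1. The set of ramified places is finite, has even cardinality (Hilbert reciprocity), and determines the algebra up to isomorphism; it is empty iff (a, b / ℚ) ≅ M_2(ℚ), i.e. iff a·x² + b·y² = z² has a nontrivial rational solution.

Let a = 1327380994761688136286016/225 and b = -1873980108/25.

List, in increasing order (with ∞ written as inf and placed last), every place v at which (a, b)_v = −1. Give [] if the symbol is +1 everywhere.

(a, b) ≡ (3573349, -1062347) mod (ℚ^×)²; places V = {2, 3, 5, 7, 11, 13, 17, 19, 23, 37, ∞}.
(a,b)_∞: sgn(3573349)=+, sgn(-1062347)=−, so +1.
(a,b)_19: α=1, u≡5; β=1, v≡17 (mod 19); (5|19)=+1, (17|19)=+1; sign (−1)^1·+1^1·+1^1 = -1.
(a,b)_11: α=6, u≡10; β=1, v≡4 (mod 11); (10|11)=-1, (4|11)=+1; sign (−1)^0·-1^1·+1^6 = -1.
(a,b)_13: α=3, u≡4; β=1, v≡9 (mod 13); (4|13)=+1, (9|13)=+1; sign (−1)^0·+1^1·+1^3 = +1.
(a,b)_5: α=-2, u≡4; β=-2, v≡2 (mod 5); (4|5)=+1, (2|5)=-1; sign (−1)^0·+1^-2·-1^-2 = +1.
(a,b)_2: α=6, β=2; u≡5, v≡5 (mod 8); ε(u)ε(v)=0·0, αω(v)=6·1, βω(u)=2·1; sum ≡ 0  ⇒  +1.
(a,b)_7: α=2, u≡3; β=2, v≡2 (mod 7); (3|7)=-1, (2|7)=+1; sign (−1)^0·-1^2·+1^2 = +1.
(a,b)_17: α=3, u≡13; β=1, v≡8 (mod 17); (13|17)=+1, (8|17)=+1; sign (−1)^0·+1^1·+1^3 = +1.
(a,b)_3: α=-2, u≡1; β=2, v≡1 (mod 3); (1|3)=+1, (1|3)=+1; sign (−1)^0·+1^2·+1^-2 = +1.
(a,b)_37: α=3, u≡16; β=0, v≡34 (mod 37); (16|37)=+1, (34|37)=+1; sign (−1)^0·+1^0·+1^3 = +1.
(a,b)_23: α=1, u≡21; β=1, v≡6 (mod 23); (21|23)=-1, (6|23)=+1; sign (−1)^1·-1^1·+1^1 = +1.
(3573349, -1062347 / ℚ) ramifies at {11, 19}: a division algebra.

[11, 19]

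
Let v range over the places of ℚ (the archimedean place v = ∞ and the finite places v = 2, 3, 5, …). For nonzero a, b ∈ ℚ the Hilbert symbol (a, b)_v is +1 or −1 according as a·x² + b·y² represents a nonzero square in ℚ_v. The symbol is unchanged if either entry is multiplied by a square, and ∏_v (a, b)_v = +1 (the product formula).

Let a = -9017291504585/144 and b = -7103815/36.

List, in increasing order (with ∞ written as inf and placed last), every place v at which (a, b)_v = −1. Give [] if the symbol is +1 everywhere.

Mod squares: a ≡ -38974985, b ≡ -7103815. Check v ∈ {∞, 2, 3, 5, 7, 13, 19, 29, 37, 43, 47}.
v=37: a=37^2·(≡4), b=37^1·(≡2) mod 37; (4|37)=+1, (2|37)=-1; (−1)^{2·1·18}·(+1)^1·(-1)^2 = +1.
v=5: a=5^1·(≡2), b=5^1·(≡2) mod 5; (2|5)=-1, (2|5)=-1; (−1)^{1·1·2}·(-1)^1·(-1)^1 = +1.
v=3: a=3^-2·(≡1), b=3^-2·(≡2) mod 3; (1|3)=+1, (2|3)=-1; (−1)^{-2·-2·1}·(+1)^-2·(-1)^-2 = +1.
v=47: a=47^1·(≡23), b=47^1·(≡25) mod 47; (23|47)=-1, (25|47)=+1; (−1)^{1·1·23}·(-1)^1·(+1)^1 = +1.
v=7: a=7^1·(≡1), b=7^0·(≡2) mod 7; (1|7)=+1, (2|7)=+1; (−1)^{1·0·3}·(+1)^0·(+1)^1 = +1.
v=43: a=43^1·(≡20), b=43^1·(≡6) mod 43; (20|43)=-1, (6|43)=+1; (−1)^{1·1·21}·(-1)^1·(+1)^1 = +1.
v=19: a=19^1·(≡5), b=19^1·(≡11) mod 19; (5|19)=+1, (11|19)=+1; (−1)^{1·1·9}·(+1)^1·(+1)^1 = -1.
v=13: a=13^2·(≡12), b=13^0·(≡10) mod 13; (12|13)=+1, (10|13)=+1; (−1)^{2·0·6}·(+1)^0·(+1)^2 = +1.
v=∞: -38974985 < 0 and -7103815 < 0  ⇒  (a,b)_∞ = -1.
v=29: a=29^1·(≡11), b=29^0·(≡16) mod 29; (11|29)=-1, (16|29)=+1; (−1)^{1·0·14}·(-1)^0·(+1)^1 = +1.
v=2: v_2(a)=-4, v_2(b)=-2; units ≡ 7, 1 (mod 8); ε·ε+αω+βω = 1·0+-4·0+-2·0 ≡ 0  ⇒  (a,b)_2 = +1.
Ram(-38974985, -7103815) = {19, ∞}; no ℚ_19-point on the conic.

[19, inf]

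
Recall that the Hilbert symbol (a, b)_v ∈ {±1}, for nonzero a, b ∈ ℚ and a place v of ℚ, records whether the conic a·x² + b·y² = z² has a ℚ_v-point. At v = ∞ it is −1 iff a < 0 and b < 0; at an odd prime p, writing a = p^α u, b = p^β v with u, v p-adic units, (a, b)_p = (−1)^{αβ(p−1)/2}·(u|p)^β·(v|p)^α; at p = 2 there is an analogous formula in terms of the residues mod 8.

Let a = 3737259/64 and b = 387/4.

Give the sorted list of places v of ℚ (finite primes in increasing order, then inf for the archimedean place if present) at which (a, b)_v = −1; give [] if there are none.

[2, 29, 37, 43]

Mod squares: a ≡ 46139, b ≡ 43. Check v ∈ {∞, 2, 3, 29, 37, 43}.
v=29: a=29^1·(≡4), b=29^0·(≡17) mod 29; (4|29)=+1, (17|29)=-1; (−1)^{1·0·14}·(+1)^0·(-1)^1 = -1.
v=43: a=43^1·(≡23), b=43^1·(≡13) mod 43; (23|43)=+1, (13|43)=+1; (−1)^{1·1·21}·(+1)^1·(+1)^1 = -1.
v=3: a=3^4·(≡2), b=3^2·(≡1) mod 3; (2|3)=-1, (1|3)=+1; (−1)^{4·2·1}·(-1)^2·(+1)^4 = +1.
v=37: a=37^1·(≡4), b=37^0·(≡32) mod 37; (4|37)=+1, (32|37)=-1; (−1)^{1·0·18}·(+1)^0·(-1)^1 = -1.
v=2: v_2(a)=-6, v_2(b)=-2; units ≡ 3, 3 (mod 8); ε·ε+αω+βω = 1·1+-6·1+-2·1 ≡ 1  ⇒  (a,b)_2 = -1.
v=∞: 46139 > 0 and 43 > 0  ⇒  (a,b)_∞ = +1.
(46139, 43 / ℚ) ramifies at {2, 29, 37, 43}: a division algebra.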